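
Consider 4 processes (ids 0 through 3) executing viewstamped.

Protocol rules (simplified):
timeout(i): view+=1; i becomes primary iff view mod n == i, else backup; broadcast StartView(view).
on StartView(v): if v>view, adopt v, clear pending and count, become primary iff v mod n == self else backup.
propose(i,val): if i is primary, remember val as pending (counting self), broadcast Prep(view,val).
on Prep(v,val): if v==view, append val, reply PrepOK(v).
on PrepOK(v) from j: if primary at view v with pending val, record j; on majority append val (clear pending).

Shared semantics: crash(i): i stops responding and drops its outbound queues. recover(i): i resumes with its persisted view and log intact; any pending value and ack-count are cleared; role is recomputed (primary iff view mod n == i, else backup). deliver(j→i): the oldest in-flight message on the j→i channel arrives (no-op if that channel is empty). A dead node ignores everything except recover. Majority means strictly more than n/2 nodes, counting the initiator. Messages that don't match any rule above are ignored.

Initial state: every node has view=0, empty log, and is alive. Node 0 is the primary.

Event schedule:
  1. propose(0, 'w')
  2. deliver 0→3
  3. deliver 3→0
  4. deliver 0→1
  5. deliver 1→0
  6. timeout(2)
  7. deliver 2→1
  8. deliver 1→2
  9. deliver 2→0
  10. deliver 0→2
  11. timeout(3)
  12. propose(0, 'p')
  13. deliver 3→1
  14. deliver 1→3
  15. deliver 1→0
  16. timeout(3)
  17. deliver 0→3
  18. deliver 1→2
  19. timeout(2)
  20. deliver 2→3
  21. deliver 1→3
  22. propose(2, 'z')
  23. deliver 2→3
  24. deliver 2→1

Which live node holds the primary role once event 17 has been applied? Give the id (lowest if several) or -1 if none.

after 1 — propose(0,'w'): ·
after 2 — deliver 0→3: n3:back/v0/[w]
after 3 — deliver 3→0: ·
after 4 — deliver 0→1: n1:back/v0/[w]
after 5 — deliver 1→0: n0:prim/v0/[w]
after 6 — timeout(2): n2:back/v1/[-]
after 7 — deliver 2→1: n1:prim/v1/[w]
after 8 — deliver 1→2: ·
after 9 — deliver 2→0: n0:back/v1/[w]
after 10 — deliver 0→2: ·
after 11 — timeout(3): n3:back/v1/[w]
after 12 — propose(0,'p'): ·
after 13 — deliver 3→1: ·
after 14 — deliver 1→3: ·
after 15 — deliver 1→0: ·
after 16 — timeout(3): n3:back/v2/[w]
after 17 — deliver 0→3: ·

1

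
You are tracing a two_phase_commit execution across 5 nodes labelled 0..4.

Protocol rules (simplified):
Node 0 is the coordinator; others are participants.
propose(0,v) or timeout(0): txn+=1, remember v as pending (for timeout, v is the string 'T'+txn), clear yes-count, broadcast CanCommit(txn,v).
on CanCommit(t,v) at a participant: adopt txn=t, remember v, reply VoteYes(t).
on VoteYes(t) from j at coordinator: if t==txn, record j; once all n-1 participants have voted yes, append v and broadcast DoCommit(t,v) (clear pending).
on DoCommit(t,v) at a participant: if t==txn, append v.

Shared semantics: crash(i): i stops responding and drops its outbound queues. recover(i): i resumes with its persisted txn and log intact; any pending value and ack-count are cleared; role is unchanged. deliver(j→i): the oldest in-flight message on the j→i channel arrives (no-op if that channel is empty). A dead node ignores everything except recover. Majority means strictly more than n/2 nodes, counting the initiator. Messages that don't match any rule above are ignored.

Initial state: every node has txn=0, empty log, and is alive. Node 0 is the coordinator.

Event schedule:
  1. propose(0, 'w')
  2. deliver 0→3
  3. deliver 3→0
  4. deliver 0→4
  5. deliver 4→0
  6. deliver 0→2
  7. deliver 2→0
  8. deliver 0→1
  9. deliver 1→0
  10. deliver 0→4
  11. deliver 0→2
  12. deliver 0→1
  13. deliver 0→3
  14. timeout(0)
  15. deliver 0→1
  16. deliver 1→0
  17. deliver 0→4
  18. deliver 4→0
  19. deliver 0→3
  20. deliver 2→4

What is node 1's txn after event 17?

[1] propose(0,'w') → N0(coor t1 [-])
[2] deliver 0→3 → N3(part t1 [-])
[3] deliver 3→0 → ∅
[4] deliver 0→4 → N4(part t1 [-])
[5] deliver 4→0 → ∅
[6] deliver 0→2 → N2(part t1 [-])
[7] deliver 2→0 → ∅
[8] deliver 0→1 → N1(part t1 [-])
[9] deliver 1→0 → N0(coor t1 [w])
[10] deliver 0→4 → N4(part t1 [w])
[11] deliver 0→2 → N2(part t1 [w])
[12] deliver 0→1 → N1(part t1 [w])
[13] deliver 0→3 → N3(part t1 [w])
[14] timeout(0) → N0(coor t2 [w])
[15] deliver 0→1 → N1(part t2 [w])
[16] deliver 1→0 → ∅
[17] deliver 0→4 → N4(part t2 [w])

2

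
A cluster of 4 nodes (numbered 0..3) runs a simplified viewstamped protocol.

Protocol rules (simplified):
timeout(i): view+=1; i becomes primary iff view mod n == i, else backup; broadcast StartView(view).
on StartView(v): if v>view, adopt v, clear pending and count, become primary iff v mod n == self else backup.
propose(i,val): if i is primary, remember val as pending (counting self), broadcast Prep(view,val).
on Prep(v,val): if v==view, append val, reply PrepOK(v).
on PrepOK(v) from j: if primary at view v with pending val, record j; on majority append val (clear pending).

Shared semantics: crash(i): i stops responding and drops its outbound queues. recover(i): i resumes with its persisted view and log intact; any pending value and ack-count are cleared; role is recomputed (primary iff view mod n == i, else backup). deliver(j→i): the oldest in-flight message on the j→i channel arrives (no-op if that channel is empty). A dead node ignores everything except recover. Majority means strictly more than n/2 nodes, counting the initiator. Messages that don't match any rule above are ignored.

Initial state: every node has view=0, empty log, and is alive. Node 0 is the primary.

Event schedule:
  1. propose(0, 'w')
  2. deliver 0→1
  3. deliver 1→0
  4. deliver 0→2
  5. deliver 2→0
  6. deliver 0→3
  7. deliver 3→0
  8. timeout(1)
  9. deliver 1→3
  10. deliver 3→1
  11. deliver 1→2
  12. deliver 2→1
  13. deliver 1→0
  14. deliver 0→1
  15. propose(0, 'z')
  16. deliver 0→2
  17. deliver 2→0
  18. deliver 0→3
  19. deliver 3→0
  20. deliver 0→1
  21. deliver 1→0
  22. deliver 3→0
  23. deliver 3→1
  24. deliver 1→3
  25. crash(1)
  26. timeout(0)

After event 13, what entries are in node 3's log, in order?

w

step 1 propose(0,'w'): —
step 2 deliver 0→1: 1={back,v=0,log=w}
step 3 deliver 1→0: —
step 4 deliver 0→2: 2={back,v=0,log=w}
step 5 deliver 2→0: 0={prim,v=0,log=w}
step 6 deliver 0→3: 3={back,v=0,log=w}
step 7 deliver 3→0: —
step 8 timeout(1): 1={prim,v=1,log=w}
step 9 deliver 1→3: 3={back,v=1,log=w}
step 10 deliver 3→1: —
step 11 deliver 1→2: 2={back,v=1,log=w}
step 12 deliver 2→1: —
step 13 deliver 1→0: 0={back,v=1,log=w}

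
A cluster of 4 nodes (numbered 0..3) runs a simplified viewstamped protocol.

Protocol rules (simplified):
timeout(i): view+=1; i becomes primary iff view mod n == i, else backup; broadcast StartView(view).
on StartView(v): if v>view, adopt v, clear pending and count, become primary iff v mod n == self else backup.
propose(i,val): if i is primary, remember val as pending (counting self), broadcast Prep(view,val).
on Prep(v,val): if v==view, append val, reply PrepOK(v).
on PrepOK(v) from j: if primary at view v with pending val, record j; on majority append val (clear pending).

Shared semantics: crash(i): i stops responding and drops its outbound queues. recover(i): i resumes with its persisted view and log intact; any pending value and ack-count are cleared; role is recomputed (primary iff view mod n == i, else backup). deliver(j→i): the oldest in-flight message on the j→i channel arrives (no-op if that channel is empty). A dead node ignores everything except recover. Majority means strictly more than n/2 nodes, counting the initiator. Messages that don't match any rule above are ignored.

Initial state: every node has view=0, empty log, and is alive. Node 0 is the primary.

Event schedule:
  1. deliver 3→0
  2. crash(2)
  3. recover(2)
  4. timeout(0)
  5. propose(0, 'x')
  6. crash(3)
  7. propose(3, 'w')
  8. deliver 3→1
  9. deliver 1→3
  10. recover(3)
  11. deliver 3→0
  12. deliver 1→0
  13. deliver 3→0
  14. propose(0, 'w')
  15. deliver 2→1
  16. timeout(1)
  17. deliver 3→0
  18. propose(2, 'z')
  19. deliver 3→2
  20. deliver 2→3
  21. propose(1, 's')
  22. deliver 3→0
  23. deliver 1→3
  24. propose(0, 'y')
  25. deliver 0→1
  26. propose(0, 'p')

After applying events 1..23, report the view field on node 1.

after 1 — deliver 3→0: ·
after 2 — crash(2): n2:✗back/v0/[-]
after 3 — recover(2): n2:back/v0/[-]
after 4 — timeout(0): n0:back/v1/[-]
after 5 — propose(0,'x'): ·
after 6 — crash(3): n3:✗back/v0/[-]
after 7 — propose(3,'w'): ·
after 8 — deliver 3→1: ·
after 9 — deliver 1→3: ·
after 10 — recover(3): n3:back/v0/[-]
after 11 — deliver 3→0: ·
after 12 — deliver 1→0: ·
after 13 — deliver 3→0: ·
after 14 — propose(0,'w'): ·
after 15 — deliver 2→1: ·
after 16 — timeout(1): n1:prim/v1/[-]
after 17 — deliver 3→0: ·
after 18 — propose(2,'z'): ·
after 19 — deliver 3→2: ·
after 20 — deliver 2→3: ·
after 21 — propose(1,'s'): ·
after 22 — deliver 3→0: ·
after 23 — deliver 1→3: n3:back/v1/[-]

1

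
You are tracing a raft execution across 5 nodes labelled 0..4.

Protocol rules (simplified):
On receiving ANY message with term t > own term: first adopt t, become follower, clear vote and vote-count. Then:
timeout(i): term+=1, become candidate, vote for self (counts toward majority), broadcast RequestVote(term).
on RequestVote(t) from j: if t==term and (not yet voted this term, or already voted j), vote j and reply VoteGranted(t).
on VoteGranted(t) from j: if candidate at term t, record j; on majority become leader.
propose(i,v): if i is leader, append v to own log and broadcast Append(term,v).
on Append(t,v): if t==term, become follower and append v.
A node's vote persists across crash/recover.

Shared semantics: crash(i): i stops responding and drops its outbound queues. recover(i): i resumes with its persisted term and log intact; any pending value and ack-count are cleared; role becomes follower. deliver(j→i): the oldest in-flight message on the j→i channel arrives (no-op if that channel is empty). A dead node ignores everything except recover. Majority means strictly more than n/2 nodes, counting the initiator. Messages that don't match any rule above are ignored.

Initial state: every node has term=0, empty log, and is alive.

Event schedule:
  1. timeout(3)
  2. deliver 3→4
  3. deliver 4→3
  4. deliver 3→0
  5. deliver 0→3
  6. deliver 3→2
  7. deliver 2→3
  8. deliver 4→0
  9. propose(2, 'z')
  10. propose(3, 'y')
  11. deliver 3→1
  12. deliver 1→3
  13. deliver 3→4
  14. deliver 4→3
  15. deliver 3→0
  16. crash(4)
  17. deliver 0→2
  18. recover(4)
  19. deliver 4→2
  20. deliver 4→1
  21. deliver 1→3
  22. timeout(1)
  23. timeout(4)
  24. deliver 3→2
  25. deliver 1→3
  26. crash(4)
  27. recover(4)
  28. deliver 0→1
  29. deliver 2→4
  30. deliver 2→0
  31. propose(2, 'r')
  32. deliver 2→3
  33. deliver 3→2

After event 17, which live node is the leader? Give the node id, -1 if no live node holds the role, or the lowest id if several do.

3

[1] timeout(3) → N3(cand t1 [-])
[2] deliver 3→4 → N4(foll t1 [-])
[3] deliver 4→3 → ∅
[4] deliver 3→0 → N0(foll t1 [-])
[5] deliver 0→3 → N3(lead t1 [-])
[6] deliver 3→2 → N2(foll t1 [-])
[7] deliver 2→3 → ∅
[8] deliver 4→0 → ∅
[9] propose(2,'z') → ∅
[10] propose(3,'y') → N3(lead t1 [y])
[11] deliver 3→1 → N1(foll t1 [-])
[12] deliver 1→3 → ∅
[13] deliver 3→4 → N4(foll t1 [y])
[14] deliver 4→3 → ∅
[15] deliver 3→0 → N0(foll t1 [y])
[16] crash(4) → N4(✗foll t1 [y])
[17] deliver 0→2 → ∅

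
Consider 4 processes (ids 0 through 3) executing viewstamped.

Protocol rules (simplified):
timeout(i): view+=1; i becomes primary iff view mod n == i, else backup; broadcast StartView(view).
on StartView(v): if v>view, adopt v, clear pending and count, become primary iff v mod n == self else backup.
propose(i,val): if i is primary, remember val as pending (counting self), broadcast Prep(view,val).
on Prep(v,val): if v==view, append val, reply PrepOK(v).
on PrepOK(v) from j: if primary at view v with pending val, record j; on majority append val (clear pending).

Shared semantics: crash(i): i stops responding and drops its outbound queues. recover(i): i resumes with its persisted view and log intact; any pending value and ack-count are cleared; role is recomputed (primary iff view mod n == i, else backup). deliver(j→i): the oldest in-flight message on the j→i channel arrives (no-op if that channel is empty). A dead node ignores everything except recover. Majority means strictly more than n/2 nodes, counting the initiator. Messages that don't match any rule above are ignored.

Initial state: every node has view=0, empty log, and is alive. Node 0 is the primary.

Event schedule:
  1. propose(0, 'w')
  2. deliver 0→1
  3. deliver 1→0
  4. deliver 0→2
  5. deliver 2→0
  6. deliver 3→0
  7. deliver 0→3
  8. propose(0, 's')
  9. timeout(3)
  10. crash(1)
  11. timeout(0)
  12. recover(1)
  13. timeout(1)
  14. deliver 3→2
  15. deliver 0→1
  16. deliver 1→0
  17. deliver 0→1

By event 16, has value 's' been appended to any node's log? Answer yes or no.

no

after 1 — propose(0,'w'): ·
after 2 — deliver 0→1: n1:back/v0/[w]
after 3 — deliver 1→0: ·
after 4 — deliver 0→2: n2:back/v0/[w]
after 5 — deliver 2→0: n0:prim/v0/[w]
after 6 — deliver 3→0: ·
after 7 — deliver 0→3: n3:back/v0/[w]
after 8 — propose(0,'s'): ·
after 9 — timeout(3): n3:back/v1/[w]
after 10 — crash(1): n1:✗back/v0/[w]
after 11 — timeout(0): n0:back/v1/[w]
after 12 — recover(1): n1:back/v0/[w]
after 13 — timeout(1): n1:prim/v1/[w]
after 14 — deliver 3→2: n2:back/v1/[w]
after 15 — deliver 0→1: ·
after 16 — deliver 1→0: ·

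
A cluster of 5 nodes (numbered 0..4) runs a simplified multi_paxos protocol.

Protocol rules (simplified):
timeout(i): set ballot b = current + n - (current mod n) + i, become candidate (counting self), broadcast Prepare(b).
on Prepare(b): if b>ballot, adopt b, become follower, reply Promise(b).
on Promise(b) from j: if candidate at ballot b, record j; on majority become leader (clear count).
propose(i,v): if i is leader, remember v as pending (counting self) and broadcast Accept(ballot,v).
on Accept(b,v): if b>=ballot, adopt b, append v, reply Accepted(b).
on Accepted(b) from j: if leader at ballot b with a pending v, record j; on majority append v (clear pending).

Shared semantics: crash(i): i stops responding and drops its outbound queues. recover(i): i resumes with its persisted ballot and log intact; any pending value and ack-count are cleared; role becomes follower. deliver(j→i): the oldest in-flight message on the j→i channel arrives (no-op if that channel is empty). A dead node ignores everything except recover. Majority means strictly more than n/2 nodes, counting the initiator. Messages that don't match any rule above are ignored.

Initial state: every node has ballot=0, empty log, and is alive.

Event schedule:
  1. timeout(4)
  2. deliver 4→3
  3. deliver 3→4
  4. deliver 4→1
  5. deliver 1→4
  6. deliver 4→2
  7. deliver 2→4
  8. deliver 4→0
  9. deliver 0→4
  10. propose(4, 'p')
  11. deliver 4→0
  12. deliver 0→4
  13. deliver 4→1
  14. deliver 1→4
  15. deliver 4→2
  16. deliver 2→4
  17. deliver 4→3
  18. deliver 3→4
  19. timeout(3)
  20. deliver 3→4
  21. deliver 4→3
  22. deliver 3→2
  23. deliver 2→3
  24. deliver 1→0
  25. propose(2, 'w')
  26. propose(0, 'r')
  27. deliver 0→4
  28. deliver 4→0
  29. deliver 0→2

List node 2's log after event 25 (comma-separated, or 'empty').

[1] timeout(4) → N4(cand b9 [-])
[2] deliver 4→3 → N3(foll b9 [-])
[3] deliver 3→4 → ∅
[4] deliver 4→1 → N1(foll b9 [-])
[5] deliver 1→4 → N4(lead b9 [-])
[6] deliver 4→2 → N2(foll b9 [-])
[7] deliver 2→4 → ∅
[8] deliver 4→0 → N0(foll b9 [-])
[9] deliver 0→4 → ∅
[10] propose(4,'p') → ∅
[11] deliver 4→0 → N0(foll b9 [p])
[12] deliver 0→4 → ∅
[13] deliver 4→1 → N1(foll b9 [p])
[14] deliver 1→4 → N4(lead b9 [p])
[15] deliver 4→2 → N2(foll b9 [p])
[16] deliver 2→4 → ∅
[17] deliver 4→3 → N3(foll b9 [p])
[18] deliver 3→4 → ∅
[19] timeout(3) → N3(cand b13 [p])
[20] deliver 3→4 → N4(foll b13 [p])
[21] deliver 4→3 → ∅
[22] deliver 3→2 → N2(foll b13 [p])
[23] deliver 2→3 → N3(lead b13 [p])
[24] deliver 1→0 → ∅
[25] propose(2,'w') → ∅

p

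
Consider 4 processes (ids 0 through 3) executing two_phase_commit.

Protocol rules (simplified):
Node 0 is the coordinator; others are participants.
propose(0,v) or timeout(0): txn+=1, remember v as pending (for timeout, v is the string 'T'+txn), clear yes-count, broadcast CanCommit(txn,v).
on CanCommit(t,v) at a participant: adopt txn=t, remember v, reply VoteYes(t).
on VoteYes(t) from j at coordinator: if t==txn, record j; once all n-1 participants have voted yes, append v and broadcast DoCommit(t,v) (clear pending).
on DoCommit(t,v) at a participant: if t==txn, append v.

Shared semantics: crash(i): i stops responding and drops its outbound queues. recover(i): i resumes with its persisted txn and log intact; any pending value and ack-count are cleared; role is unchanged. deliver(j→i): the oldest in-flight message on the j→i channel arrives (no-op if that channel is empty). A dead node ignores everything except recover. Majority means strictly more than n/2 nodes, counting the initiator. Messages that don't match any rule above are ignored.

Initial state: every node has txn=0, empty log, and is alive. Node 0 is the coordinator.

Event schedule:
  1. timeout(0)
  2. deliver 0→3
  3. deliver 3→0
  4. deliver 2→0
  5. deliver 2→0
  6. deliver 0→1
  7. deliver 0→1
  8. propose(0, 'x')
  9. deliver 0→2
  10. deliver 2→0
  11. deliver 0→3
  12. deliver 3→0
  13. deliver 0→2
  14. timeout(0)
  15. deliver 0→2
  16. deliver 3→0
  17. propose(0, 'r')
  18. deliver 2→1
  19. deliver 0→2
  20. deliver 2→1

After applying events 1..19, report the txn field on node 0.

4

step 1 timeout(0): 0={coor,t=1,log=-}
step 2 deliver 0→3: 3={part,t=1,log=-}
step 3 deliver 3→0: —
step 4 deliver 2→0: —
step 5 deliver 2→0: —
step 6 deliver 0→1: 1={part,t=1,log=-}
step 7 deliver 0→1: —
step 8 propose(0,'x'): 0={coor,t=2,log=-}
step 9 deliver 0→2: 2={part,t=1,log=-}
step 10 deliver 2→0: —
step 11 deliver 0→3: 3={part,t=2,log=-}
step 12 deliver 3→0: —
step 13 deliver 0→2: 2={part,t=2,log=-}
step 14 timeout(0): 0={coor,t=3,log=-}
step 15 deliver 0→2: 2={part,t=3,log=-}
step 16 deliver 3→0: —
step 17 propose(0,'r'): 0={coor,t=4,log=-}
step 18 deliver 2→1: —
step 19 deliver 0→2: 2={part,t=4,log=-}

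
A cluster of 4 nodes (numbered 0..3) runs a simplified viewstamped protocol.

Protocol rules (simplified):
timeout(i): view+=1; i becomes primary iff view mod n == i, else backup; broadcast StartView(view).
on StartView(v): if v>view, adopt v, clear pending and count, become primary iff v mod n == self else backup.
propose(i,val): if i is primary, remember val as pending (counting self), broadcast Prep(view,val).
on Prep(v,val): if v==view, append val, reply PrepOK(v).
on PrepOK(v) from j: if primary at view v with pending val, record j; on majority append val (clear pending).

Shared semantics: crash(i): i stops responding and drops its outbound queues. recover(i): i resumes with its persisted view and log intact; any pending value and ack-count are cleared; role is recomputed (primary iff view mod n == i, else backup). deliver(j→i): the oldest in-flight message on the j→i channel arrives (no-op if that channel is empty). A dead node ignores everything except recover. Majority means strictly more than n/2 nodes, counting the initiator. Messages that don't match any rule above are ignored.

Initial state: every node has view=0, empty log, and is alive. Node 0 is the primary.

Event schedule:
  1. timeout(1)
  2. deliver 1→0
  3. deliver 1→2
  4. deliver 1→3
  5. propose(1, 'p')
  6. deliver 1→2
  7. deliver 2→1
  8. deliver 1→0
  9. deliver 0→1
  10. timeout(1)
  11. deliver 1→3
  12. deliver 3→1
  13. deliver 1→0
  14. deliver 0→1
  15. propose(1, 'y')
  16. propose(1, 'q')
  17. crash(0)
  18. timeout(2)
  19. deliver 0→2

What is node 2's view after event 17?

1

[1] timeout(1) → N1(prim v1 [-])
[2] deliver 1→0 → N0(back v1 [-])
[3] deliver 1→2 → N2(back v1 [-])
[4] deliver 1→3 → N3(back v1 [-])
[5] propose(1,'p') → ∅
[6] deliver 1→2 → N2(back v1 [p])
[7] deliver 2→1 → ∅
[8] deliver 1→0 → N0(back v1 [p])
[9] deliver 0→1 → N1(prim v1 [p])
[10] timeout(1) → N1(back v2 [p])
[11] deliver 1→3 → N3(back v1 [p])
[12] deliver 3→1 → ∅
[13] deliver 1→0 → N0(back v2 [p])
[14] deliver 0→1 → ∅
[15] propose(1,'y') → ∅
[16] propose(1,'q') → ∅
[17] crash(0) → N0(✗back v2 [p])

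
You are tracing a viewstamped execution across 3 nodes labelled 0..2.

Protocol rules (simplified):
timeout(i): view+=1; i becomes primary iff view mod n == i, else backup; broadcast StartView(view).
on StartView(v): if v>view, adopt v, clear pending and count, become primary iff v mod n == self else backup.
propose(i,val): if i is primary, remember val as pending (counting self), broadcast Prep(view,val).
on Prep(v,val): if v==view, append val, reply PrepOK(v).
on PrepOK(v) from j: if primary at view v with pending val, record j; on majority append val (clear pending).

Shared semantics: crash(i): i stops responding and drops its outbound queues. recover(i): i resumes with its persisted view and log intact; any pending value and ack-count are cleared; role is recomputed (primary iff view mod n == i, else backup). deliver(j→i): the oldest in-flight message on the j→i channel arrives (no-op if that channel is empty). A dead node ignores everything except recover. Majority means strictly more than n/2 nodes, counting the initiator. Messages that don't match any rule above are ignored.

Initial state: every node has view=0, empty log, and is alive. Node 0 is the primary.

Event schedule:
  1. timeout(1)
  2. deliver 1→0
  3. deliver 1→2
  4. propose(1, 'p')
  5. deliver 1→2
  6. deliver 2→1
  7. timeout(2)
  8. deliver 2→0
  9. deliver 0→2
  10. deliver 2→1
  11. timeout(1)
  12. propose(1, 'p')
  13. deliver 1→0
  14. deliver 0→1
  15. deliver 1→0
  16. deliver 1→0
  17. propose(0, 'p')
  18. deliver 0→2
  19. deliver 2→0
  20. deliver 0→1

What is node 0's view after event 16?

3

e1 timeout(1): 1[prim,v=1,-]
e2 deliver 1→0: 0[back,v=1,-]
e3 deliver 1→2: 2[back,v=1,-]
e4 propose(1,'p'): ·
e5 deliver 1→2: 2[back,v=1,p]
e6 deliver 2→1: 1[prim,v=1,p]
e7 timeout(2): 2[prim,v=2,p]
e8 deliver 2→0: 0[back,v=2,-]
e9 deliver 0→2: ·
e10 deliver 2→1: 1[back,v=2,p]
e11 timeout(1): 1[back,v=3,p]
e12 propose(1,'p'): ·
e13 deliver 1→0: ·
e14 deliver 0→1: ·
e15 deliver 1→0: 0[prim,v=3,-]
e16 deliver 1→0: ·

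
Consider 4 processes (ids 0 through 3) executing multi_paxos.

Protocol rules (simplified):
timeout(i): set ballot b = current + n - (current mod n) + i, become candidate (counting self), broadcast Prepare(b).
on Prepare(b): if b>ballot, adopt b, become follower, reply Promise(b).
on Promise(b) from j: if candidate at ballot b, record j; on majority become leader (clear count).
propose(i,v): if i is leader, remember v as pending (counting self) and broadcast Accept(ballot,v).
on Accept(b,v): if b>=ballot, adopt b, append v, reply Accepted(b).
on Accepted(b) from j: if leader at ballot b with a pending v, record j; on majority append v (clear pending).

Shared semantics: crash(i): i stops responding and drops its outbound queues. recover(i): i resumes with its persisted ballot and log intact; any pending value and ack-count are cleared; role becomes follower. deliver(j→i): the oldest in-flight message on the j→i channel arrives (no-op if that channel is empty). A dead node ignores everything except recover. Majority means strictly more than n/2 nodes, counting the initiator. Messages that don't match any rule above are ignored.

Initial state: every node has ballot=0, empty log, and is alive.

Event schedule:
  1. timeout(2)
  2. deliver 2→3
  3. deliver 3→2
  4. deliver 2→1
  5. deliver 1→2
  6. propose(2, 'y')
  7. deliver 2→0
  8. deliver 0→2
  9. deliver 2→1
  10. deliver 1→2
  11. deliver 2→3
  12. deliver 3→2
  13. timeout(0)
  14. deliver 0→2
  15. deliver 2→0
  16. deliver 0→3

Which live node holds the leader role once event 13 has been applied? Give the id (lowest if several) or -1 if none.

e1 timeout(2): 2[cand,b=6,-]
e2 deliver 2→3: 3[foll,b=6,-]
e3 deliver 3→2: ·
e4 deliver 2→1: 1[foll,b=6,-]
e5 deliver 1→2: 2[lead,b=6,-]
e6 propose(2,'y'): ·
e7 deliver 2→0: 0[foll,b=6,-]
e8 deliver 0→2: ·
e9 deliver 2→1: 1[foll,b=6,y]
e10 deliver 1→2: ·
e11 deliver 2→3: 3[foll,b=6,y]
e12 deliver 3→2: 2[lead,b=6,y]
e13 timeout(0): 0[cand,b=8,-]

2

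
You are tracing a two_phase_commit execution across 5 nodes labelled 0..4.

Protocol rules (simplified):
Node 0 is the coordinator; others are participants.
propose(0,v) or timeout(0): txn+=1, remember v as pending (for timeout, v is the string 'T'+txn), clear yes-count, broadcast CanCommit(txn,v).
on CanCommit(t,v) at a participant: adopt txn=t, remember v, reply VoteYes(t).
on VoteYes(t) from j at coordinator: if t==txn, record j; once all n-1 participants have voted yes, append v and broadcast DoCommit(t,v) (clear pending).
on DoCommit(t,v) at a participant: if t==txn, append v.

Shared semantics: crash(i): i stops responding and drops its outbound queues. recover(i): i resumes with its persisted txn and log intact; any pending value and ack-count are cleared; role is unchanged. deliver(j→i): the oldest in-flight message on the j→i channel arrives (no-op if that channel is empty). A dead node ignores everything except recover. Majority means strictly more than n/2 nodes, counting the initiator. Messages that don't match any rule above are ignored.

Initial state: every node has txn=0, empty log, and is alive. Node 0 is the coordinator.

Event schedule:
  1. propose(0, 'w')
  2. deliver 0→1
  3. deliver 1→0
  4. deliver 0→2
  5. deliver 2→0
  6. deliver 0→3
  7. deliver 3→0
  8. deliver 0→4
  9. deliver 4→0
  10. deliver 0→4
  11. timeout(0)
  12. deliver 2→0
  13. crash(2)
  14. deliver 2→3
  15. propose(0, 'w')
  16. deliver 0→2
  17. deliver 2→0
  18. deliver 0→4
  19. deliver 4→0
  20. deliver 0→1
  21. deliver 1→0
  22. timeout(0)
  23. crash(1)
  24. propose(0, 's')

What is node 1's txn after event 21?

1

1. propose(0,'w'):  <0:coor t1 ->
2. deliver 0→1:  <1:part t1 ->
3. deliver 1→0:  nop
4. deliver 0→2:  <2:part t1 ->
5. deliver 2→0:  nop
6. deliver 0→3:  <3:part t1 ->
7. deliver 3→0:  nop
8. deliver 0→4:  <4:part t1 ->
9. deliver 4→0:  <0:coor t1 w>
10. deliver 0→4:  <4:part t1 w>
11. timeout(0):  <0:coor t2 w>
12. deliver 2→0:  nop
13. crash(2):  <2:✗part t1 ->
14. deliver 2→3:  nop
15. propose(0,'w'):  <0:coor t3 w>
16. deliver 0→2:  nop
17. deliver 2→0:  nop
18. deliver 0→4:  <4:part t2 w>
19. deliver 4→0:  nop
20. deliver 0→1:  <1:part t1 w>
21. deliver 1→0:  nop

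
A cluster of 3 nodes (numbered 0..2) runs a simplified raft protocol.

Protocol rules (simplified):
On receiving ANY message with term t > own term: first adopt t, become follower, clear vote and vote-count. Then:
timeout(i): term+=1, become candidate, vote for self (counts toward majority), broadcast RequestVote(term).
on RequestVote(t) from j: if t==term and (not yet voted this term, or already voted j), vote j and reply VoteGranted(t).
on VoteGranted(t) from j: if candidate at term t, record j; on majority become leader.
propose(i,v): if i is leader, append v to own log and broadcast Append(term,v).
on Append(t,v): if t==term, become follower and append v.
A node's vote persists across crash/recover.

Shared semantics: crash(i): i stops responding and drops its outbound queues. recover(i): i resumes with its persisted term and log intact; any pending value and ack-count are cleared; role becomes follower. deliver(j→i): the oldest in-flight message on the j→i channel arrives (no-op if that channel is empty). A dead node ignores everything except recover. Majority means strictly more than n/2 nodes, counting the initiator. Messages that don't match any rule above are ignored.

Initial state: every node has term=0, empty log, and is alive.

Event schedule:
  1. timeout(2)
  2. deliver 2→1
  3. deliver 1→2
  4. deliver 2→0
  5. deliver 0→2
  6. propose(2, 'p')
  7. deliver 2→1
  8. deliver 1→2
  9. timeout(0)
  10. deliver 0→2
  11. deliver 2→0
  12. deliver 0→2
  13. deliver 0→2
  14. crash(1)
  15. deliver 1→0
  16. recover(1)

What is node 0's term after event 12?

e1 timeout(2): 2[cand,t=1,-]
e2 deliver 2→1: 1[foll,t=1,-]
e3 deliver 1→2: 2[lead,t=1,-]
e4 deliver 2→0: 0[foll,t=1,-]
e5 deliver 0→2: ·
e6 propose(2,'p'): 2[lead,t=1,p]
e7 deliver 2→1: 1[foll,t=1,p]
e8 deliver 1→2: ·
e9 timeout(0): 0[cand,t=2,-]
e10 deliver 0→2: 2[foll,t=2,p]
e11 deliver 2→0: ·
e12 deliver 0→2: ·

2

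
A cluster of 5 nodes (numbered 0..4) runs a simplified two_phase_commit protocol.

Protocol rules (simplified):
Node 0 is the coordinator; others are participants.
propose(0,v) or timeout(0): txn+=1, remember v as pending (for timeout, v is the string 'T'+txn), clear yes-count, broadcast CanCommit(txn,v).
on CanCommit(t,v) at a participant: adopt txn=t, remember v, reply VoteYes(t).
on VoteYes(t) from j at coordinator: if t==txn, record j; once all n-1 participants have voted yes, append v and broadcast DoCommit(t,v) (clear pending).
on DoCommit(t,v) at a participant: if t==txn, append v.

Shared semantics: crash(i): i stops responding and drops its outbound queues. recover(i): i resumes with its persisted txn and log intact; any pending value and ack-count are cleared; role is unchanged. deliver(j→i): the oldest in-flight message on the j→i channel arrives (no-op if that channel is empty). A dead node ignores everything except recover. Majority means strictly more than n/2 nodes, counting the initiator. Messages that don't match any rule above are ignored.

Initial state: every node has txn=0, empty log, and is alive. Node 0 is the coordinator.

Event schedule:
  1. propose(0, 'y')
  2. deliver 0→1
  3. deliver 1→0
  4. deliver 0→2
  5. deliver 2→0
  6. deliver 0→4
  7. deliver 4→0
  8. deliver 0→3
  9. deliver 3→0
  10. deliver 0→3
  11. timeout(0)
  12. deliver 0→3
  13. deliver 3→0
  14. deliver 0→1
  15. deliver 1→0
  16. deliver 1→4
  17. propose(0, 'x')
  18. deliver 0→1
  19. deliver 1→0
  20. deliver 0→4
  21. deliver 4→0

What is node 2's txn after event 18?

1

[1] propose(0,'y') → N0(coor t1 [-])
[2] deliver 0→1 → N1(part t1 [-])
[3] deliver 1→0 → ∅
[4] deliver 0→2 → N2(part t1 [-])
[5] deliver 2→0 → ∅
[6] deliver 0→4 → N4(part t1 [-])
[7] deliver 4→0 → ∅
[8] deliver 0→3 → N3(part t1 [-])
[9] deliver 3→0 → N0(coor t1 [y])
[10] deliver 0→3 → N3(part t1 [y])
[11] timeout(0) → N0(coor t2 [y])
[12] deliver 0→3 → N3(part t2 [y])
[13] deliver 3→0 → ∅
[14] deliver 0→1 → N1(part t1 [y])
[15] deliver 1→0 → ∅
[16] deliver 1→4 → ∅
[17] propose(0,'x') → N0(coor t3 [y])
[18] deliver 0→1 → N1(part t2 [y])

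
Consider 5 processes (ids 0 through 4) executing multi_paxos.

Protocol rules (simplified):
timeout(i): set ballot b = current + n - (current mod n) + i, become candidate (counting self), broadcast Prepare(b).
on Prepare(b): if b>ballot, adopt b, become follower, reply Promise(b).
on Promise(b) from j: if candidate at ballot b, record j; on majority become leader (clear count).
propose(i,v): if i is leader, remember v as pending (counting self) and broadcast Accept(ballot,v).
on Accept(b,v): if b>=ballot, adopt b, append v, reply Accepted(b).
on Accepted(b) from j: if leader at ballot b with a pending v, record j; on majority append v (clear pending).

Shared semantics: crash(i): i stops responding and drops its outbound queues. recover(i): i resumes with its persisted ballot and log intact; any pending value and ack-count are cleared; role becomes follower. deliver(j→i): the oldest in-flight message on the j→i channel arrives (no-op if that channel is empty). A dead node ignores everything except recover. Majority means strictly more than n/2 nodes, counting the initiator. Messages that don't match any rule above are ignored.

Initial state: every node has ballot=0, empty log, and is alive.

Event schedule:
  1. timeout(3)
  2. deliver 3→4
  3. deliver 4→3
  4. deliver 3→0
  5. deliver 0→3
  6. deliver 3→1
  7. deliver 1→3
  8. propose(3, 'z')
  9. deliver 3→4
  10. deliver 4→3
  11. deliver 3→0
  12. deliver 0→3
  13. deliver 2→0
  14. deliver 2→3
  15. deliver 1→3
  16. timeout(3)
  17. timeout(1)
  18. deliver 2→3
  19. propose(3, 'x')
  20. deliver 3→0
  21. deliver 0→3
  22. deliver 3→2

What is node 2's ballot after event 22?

8

e1 timeout(3): 3[cand,b=8,-]
e2 deliver 3→4: 4[foll,b=8,-]
e3 deliver 4→3: ·
e4 deliver 3→0: 0[foll,b=8,-]
e5 deliver 0→3: 3[lead,b=8,-]
e6 deliver 3→1: 1[foll,b=8,-]
e7 deliver 1→3: ·
e8 propose(3,'z'): ·
e9 deliver 3→4: 4[foll,b=8,z]
e10 deliver 4→3: ·
e11 deliver 3→0: 0[foll,b=8,z]
e12 deliver 0→3: 3[lead,b=8,z]
e13 deliver 2→0: ·
e14 deliver 2→3: ·
e15 deliver 1→3: ·
e16 timeout(3): 3[cand,b=13,z]
e17 timeout(1): 1[cand,b=11,-]
e18 deliver 2→3: ·
e19 propose(3,'x'): ·
e20 deliver 3→0: 0[foll,b=13,z]
e21 deliver 0→3: ·
e22 deliver 3→2: 2[foll,b=8,-]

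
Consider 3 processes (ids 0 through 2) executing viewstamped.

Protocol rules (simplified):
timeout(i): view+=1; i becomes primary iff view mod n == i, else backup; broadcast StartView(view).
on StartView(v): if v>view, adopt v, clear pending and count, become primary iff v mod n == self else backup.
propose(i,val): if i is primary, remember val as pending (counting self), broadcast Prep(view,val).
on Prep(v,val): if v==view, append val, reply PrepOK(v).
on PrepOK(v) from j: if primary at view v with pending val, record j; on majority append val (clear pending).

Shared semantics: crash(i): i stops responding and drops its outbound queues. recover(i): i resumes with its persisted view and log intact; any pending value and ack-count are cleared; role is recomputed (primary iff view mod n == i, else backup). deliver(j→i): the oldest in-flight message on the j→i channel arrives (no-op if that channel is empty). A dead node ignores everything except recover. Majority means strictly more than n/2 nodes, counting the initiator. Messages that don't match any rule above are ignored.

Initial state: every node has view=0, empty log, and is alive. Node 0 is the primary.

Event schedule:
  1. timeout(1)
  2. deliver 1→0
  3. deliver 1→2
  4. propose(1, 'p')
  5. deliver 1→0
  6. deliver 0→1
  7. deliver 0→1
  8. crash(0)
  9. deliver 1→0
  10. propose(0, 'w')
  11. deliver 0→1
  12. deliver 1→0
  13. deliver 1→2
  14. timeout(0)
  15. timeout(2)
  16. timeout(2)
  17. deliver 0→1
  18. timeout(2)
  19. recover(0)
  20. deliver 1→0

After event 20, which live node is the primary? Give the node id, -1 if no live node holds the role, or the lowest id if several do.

[1] timeout(1) → N1(prim v1 [-])
[2] deliver 1→0 → N0(back v1 [-])
[3] deliver 1→2 → N2(back v1 [-])
[4] propose(1,'p') → ∅
[5] deliver 1→0 → N0(back v1 [p])
[6] deliver 0→1 → N1(prim v1 [p])
[7] deliver 0→1 → ∅
[8] crash(0) → N0(✗back v1 [p])
[9] deliver 1→0 → ∅
[10] propose(0,'w') → ∅
[11] deliver 0→1 → ∅
[12] deliver 1→0 → ∅
[13] deliver 1→2 → N2(back v1 [p])
[14] timeout(0) → ∅
[15] timeout(2) → N2(prim v2 [p])
[16] timeout(2) → N2(back v3 [p])
[17] deliver 0→1 → ∅
[18] timeout(2) → N2(back v4 [p])
[19] recover(0) → N0(back v1 [p])
[20] deliver 1→0 → ∅

1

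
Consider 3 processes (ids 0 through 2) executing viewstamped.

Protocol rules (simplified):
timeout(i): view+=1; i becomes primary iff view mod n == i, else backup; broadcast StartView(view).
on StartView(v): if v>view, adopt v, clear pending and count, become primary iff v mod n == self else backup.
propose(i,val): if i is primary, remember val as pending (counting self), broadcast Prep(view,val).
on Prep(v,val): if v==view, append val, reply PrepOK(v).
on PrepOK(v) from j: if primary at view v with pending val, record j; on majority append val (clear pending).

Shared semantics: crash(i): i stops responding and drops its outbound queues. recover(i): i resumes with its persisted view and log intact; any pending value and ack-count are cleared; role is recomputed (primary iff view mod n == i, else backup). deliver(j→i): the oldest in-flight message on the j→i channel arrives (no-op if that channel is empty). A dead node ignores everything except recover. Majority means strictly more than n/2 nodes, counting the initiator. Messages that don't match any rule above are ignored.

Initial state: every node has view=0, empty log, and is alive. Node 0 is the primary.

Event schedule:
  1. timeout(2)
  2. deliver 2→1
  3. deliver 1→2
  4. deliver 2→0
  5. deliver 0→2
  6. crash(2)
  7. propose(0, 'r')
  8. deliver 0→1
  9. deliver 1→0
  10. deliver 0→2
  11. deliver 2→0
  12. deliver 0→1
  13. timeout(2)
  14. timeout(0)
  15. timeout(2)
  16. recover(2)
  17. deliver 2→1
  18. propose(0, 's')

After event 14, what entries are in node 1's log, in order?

empty

1. timeout(2):  <2:back v1 ->
2. deliver 2→1:  <1:prim v1 ->
3. deliver 1→2:  nop
4. deliver 2→0:  <0:back v1 ->
5. deliver 0→2:  nop
6. crash(2):  <2:✗back v1 ->
7. propose(0,'r'):  nop
8. deliver 0→1:  nop
9. deliver 1→0:  nop
10. deliver 0→2:  nop
11. deliver 2→0:  nop
12. deliver 0→1:  nop
13. timeout(2):  nop
14. timeout(0):  <0:back v2 ->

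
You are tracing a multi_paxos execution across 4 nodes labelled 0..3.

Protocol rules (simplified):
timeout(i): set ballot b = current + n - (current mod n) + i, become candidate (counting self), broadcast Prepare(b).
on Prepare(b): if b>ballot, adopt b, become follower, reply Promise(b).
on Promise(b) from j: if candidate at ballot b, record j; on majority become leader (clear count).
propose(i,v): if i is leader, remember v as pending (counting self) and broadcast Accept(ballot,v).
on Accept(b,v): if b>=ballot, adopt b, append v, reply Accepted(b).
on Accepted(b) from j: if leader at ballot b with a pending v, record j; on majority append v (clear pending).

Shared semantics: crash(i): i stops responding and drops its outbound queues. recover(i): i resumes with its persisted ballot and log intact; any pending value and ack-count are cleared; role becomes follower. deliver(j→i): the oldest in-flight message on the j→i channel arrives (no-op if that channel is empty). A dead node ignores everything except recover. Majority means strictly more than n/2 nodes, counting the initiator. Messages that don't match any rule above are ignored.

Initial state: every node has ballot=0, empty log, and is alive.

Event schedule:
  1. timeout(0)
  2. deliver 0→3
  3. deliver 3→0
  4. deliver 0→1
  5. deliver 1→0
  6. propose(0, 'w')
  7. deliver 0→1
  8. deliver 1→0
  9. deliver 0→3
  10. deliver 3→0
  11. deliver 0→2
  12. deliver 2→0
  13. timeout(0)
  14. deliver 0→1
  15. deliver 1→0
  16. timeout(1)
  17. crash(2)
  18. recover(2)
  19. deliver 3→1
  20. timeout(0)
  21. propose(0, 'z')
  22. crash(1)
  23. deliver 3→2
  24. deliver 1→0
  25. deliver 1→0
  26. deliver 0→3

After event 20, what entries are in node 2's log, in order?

after 1 — timeout(0): n0:cand/b4/[-]
after 2 — deliver 0→3: n3:foll/b4/[-]
after 3 — deliver 3→0: ·
after 4 — deliver 0→1: n1:foll/b4/[-]
after 5 — deliver 1→0: n0:lead/b4/[-]
after 6 — propose(0,'w'): ·
after 7 — deliver 0→1: n1:foll/b4/[w]
after 8 — deliver 1→0: ·
after 9 — deliver 0→3: n3:foll/b4/[w]
after 10 — deliver 3→0: n0:lead/b4/[w]
after 11 — deliver 0→2: n2:foll/b4/[-]
after 12 — deliver 2→0: ·
after 13 — timeout(0): n0:cand/b8/[w]
after 14 — deliver 0→1: n1:foll/b8/[w]
after 15 — deliver 1→0: ·
after 16 — timeout(1): n1:cand/b13/[w]
after 17 — crash(2): n2:✗foll/b4/[-]
after 18 — recover(2): n2:foll/b4/[-]
after 19 — deliver 3→1: ·
after 20 — timeout(0): n0:cand/b12/[w]

empty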